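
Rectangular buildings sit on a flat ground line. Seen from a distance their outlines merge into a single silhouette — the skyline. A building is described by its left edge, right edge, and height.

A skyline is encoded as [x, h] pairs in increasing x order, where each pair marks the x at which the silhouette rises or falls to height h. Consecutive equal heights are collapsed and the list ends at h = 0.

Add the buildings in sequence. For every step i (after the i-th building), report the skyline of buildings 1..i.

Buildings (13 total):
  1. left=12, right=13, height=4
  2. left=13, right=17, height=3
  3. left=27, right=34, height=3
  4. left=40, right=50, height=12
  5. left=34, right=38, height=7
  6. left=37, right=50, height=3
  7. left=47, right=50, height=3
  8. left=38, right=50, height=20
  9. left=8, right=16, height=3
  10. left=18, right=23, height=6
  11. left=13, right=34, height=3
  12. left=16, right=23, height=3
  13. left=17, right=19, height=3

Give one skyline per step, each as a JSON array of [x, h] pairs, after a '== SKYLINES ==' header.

== SKYLINES ==
[[12,4],[13,0]]
[[12,4],[13,3],[17,0]]
[[12,4],[13,3],[17,0],[27,3],[34,0]]
[[12,4],[13,3],[17,0],[27,3],[34,0],[40,12],[50,0]]
[[12,4],[13,3],[17,0],[27,3],[34,7],[38,0],[40,12],[50,0]]
[[12,4],[13,3],[17,0],[27,3],[34,7],[38,3],[40,12],[50,0]]
[[12,4],[13,3],[17,0],[27,3],[34,7],[38,3],[40,12],[50,0]]
[[12,4],[13,3],[17,0],[27,3],[34,7],[38,20],[50,0]]
[[8,3],[12,4],[13,3],[17,0],[27,3],[34,7],[38,20],[50,0]]
[[8,3],[12,4],[13,3],[17,0],[18,6],[23,0],[27,3],[34,7],[38,20],[50,0]]
[[8,3],[12,4],[13,3],[18,6],[23,3],[34,7],[38,20],[50,0]]
[[8,3],[12,4],[13,3],[18,6],[23,3],[34,7],[38,20],[50,0]]
[[8,3],[12,4],[13,3],[18,6],[23,3],[34,7],[38,20],[50,0]]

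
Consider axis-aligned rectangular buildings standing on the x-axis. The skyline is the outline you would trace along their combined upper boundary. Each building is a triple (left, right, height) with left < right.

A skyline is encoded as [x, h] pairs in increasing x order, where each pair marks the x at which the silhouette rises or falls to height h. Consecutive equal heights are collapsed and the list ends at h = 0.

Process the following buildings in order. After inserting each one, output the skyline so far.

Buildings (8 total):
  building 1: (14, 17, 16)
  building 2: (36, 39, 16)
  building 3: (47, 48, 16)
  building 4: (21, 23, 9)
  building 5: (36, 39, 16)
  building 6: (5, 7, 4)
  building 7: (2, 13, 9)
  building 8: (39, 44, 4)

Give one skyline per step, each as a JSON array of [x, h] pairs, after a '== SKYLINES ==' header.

== SKYLINES ==
[[14,16],[17,0]]
[[14,16],[17,0],[36,16],[39,0]]
[[14,16],[17,0],[36,16],[39,0],[47,16],[48,0]]
[[14,16],[17,0],[21,9],[23,0],[36,16],[39,0],[47,16],[48,0]]
[[14,16],[17,0],[21,9],[23,0],[36,16],[39,0],[47,16],[48,0]]
[[5,4],[7,0],[14,16],[17,0],[21,9],[23,0],[36,16],[39,0],[47,16],[48,0]]
[[2,9],[13,0],[14,16],[17,0],[21,9],[23,0],[36,16],[39,0],[47,16],[48,0]]
[[2,9],[13,0],[14,16],[17,0],[21,9],[23,0],[36,16],[39,4],[44,0],[47,16],[48,0]]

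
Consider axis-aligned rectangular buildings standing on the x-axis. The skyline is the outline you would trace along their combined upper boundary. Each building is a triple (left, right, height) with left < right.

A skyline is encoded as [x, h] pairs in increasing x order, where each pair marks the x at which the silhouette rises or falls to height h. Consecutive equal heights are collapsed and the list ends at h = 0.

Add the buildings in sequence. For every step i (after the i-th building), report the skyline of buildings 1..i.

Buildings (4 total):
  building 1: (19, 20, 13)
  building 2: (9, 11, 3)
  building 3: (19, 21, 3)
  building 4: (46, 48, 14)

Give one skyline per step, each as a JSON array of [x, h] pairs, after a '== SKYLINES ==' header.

== SKYLINES ==
[[19,13],[20,0]]
[[9,3],[11,0],[19,13],[20,0]]
[[9,3],[11,0],[19,13],[20,3],[21,0]]
[[9,3],[11,0],[19,13],[20,3],[21,0],[46,14],[48,0]]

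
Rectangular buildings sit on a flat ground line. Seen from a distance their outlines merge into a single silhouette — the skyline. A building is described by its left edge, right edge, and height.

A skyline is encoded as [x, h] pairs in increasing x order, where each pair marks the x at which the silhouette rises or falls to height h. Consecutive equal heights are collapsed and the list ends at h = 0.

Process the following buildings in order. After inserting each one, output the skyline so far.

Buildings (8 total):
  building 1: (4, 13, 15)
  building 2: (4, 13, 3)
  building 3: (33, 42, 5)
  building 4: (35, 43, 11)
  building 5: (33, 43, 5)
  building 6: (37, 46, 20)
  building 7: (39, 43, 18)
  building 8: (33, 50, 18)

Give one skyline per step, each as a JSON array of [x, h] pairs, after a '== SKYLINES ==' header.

== SKYLINES ==
[[4,15],[13,0]]
[[4,15],[13,0]]
[[4,15],[13,0],[33,5],[42,0]]
[[4,15],[13,0],[33,5],[35,11],[43,0]]
[[4,15],[13,0],[33,5],[35,11],[43,0]]
[[4,15],[13,0],[33,5],[35,11],[37,20],[46,0]]
[[4,15],[13,0],[33,5],[35,11],[37,20],[46,0]]
[[4,15],[13,0],[33,18],[37,20],[46,18],[50,0]]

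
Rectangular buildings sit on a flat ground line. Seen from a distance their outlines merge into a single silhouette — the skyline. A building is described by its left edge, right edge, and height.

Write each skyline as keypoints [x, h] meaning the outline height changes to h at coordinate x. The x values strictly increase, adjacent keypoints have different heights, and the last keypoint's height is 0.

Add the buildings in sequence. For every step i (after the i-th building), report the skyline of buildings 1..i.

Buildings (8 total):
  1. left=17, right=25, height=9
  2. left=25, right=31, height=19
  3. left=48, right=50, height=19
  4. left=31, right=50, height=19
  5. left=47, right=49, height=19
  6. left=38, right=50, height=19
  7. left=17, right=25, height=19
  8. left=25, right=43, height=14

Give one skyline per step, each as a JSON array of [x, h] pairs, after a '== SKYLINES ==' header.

== SKYLINES ==
[[17,9],[25,0]]
[[17,9],[25,19],[31,0]]
[[17,9],[25,19],[31,0],[48,19],[50,0]]
[[17,9],[25,19],[50,0]]
[[17,9],[25,19],[50,0]]
[[17,9],[25,19],[50,0]]
[[17,19],[50,0]]
[[17,19],[50,0]]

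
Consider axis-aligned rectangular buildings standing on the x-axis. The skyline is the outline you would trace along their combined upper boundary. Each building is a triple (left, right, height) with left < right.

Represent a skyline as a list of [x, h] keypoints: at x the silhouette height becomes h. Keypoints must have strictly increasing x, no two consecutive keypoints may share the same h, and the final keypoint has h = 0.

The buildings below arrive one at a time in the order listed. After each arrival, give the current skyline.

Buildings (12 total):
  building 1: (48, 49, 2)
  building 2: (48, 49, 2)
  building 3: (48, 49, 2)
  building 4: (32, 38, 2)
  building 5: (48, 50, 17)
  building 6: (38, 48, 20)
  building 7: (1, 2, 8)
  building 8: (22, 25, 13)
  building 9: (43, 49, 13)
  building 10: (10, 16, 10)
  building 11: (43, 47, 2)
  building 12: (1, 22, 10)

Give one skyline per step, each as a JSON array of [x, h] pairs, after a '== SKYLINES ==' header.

== SKYLINES ==
[[48,2],[49,0]]
[[48,2],[49,0]]
[[48,2],[49,0]]
[[32,2],[38,0],[48,2],[49,0]]
[[32,2],[38,0],[48,17],[50,0]]
[[32,2],[38,20],[48,17],[50,0]]
[[1,8],[2,0],[32,2],[38,20],[48,17],[50,0]]
[[1,8],[2,0],[22,13],[25,0],[32,2],[38,20],[48,17],[50,0]]
[[1,8],[2,0],[22,13],[25,0],[32,2],[38,20],[48,17],[50,0]]
[[1,8],[2,0],[10,10],[16,0],[22,13],[25,0],[32,2],[38,20],[48,17],[50,0]]
[[1,8],[2,0],[10,10],[16,0],[22,13],[25,0],[32,2],[38,20],[48,17],[50,0]]
[[1,10],[22,13],[25,0],[32,2],[38,20],[48,17],[50,0]]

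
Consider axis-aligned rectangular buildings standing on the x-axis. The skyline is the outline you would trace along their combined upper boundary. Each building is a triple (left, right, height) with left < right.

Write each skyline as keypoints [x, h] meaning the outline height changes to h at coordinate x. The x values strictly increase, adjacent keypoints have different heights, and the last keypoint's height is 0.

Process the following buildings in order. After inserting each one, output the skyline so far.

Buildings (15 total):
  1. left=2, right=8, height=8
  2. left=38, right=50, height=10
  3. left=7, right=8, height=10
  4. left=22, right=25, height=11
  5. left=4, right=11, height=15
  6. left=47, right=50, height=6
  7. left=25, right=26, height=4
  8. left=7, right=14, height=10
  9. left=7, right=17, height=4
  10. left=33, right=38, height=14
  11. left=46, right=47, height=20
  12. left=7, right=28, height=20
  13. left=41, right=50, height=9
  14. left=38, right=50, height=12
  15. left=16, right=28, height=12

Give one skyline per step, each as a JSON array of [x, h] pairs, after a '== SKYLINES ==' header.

== SKYLINES ==
[[2,8],[8,0]]
[[2,8],[8,0],[38,10],[50,0]]
[[2,8],[7,10],[8,0],[38,10],[50,0]]
[[2,8],[7,10],[8,0],[22,11],[25,0],[38,10],[50,0]]
[[2,8],[4,15],[11,0],[22,11],[25,0],[38,10],[50,0]]
[[2,8],[4,15],[11,0],[22,11],[25,0],[38,10],[50,0]]
[[2,8],[4,15],[11,0],[22,11],[25,4],[26,0],[38,10],[50,0]]
[[2,8],[4,15],[11,10],[14,0],[22,11],[25,4],[26,0],[38,10],[50,0]]
[[2,8],[4,15],[11,10],[14,4],[17,0],[22,11],[25,4],[26,0],[38,10],[50,0]]
[[2,8],[4,15],[11,10],[14,4],[17,0],[22,11],[25,4],[26,0],[33,14],[38,10],[50,0]]
[[2,8],[4,15],[11,10],[14,4],[17,0],[22,11],[25,4],[26,0],[33,14],[38,10],[46,20],[47,10],[50,0]]
[[2,8],[4,15],[7,20],[28,0],[33,14],[38,10],[46,20],[47,10],[50,0]]
[[2,8],[4,15],[7,20],[28,0],[33,14],[38,10],[46,20],[47,10],[50,0]]
[[2,8],[4,15],[7,20],[28,0],[33,14],[38,12],[46,20],[47,12],[50,0]]
[[2,8],[4,15],[7,20],[28,0],[33,14],[38,12],[46,20],[47,12],[50,0]]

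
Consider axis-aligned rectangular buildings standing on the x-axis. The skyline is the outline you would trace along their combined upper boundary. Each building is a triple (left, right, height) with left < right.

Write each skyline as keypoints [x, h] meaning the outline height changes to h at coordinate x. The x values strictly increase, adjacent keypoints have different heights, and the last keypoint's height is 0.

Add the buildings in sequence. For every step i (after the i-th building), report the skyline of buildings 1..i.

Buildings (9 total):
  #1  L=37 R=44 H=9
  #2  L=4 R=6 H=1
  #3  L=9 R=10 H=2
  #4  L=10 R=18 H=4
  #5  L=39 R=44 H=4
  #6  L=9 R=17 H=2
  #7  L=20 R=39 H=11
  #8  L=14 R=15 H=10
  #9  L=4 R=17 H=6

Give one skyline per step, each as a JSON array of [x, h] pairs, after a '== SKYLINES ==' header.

== SKYLINES ==
[[37,9],[44,0]]
[[4,1],[6,0],[37,9],[44,0]]
[[4,1],[6,0],[9,2],[10,0],[37,9],[44,0]]
[[4,1],[6,0],[9,2],[10,4],[18,0],[37,9],[44,0]]
[[4,1],[6,0],[9,2],[10,4],[18,0],[37,9],[44,0]]
[[4,1],[6,0],[9,2],[10,4],[18,0],[37,9],[44,0]]
[[4,1],[6,0],[9,2],[10,4],[18,0],[20,11],[39,9],[44,0]]
[[4,1],[6,0],[9,2],[10,4],[14,10],[15,4],[18,0],[20,11],[39,9],[44,0]]
[[4,6],[14,10],[15,6],[17,4],[18,0],[20,11],[39,9],[44,0]]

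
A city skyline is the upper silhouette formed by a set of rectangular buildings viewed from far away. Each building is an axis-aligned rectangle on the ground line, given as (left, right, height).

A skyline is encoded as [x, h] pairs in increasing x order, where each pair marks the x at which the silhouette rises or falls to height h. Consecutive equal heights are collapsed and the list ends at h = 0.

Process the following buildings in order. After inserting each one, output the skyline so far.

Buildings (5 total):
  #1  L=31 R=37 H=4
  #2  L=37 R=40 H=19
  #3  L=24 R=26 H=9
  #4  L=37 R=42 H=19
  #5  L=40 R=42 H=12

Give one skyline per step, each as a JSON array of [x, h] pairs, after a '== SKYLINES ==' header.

== SKYLINES ==
[[31,4],[37,0]]
[[31,4],[37,19],[40,0]]
[[24,9],[26,0],[31,4],[37,19],[40,0]]
[[24,9],[26,0],[31,4],[37,19],[42,0]]
[[24,9],[26,0],[31,4],[37,19],[42,0]]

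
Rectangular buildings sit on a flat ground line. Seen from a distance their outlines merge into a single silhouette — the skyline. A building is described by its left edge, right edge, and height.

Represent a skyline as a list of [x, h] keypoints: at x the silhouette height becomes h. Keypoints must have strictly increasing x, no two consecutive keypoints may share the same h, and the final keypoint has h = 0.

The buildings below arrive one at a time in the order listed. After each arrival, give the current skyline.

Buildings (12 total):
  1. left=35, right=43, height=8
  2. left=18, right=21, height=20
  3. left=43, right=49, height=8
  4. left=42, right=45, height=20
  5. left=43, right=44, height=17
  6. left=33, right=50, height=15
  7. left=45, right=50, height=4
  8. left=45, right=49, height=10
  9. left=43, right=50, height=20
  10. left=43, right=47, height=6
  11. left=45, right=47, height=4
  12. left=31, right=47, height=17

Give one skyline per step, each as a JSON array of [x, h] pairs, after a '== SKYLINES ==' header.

== SKYLINES ==
[[35,8],[43,0]]
[[18,20],[21,0],[35,8],[43,0]]
[[18,20],[21,0],[35,8],[49,0]]
[[18,20],[21,0],[35,8],[42,20],[45,8],[49,0]]
[[18,20],[21,0],[35,8],[42,20],[45,8],[49,0]]
[[18,20],[21,0],[33,15],[42,20],[45,15],[50,0]]
[[18,20],[21,0],[33,15],[42,20],[45,15],[50,0]]
[[18,20],[21,0],[33,15],[42,20],[45,15],[50,0]]
[[18,20],[21,0],[33,15],[42,20],[50,0]]
[[18,20],[21,0],[33,15],[42,20],[50,0]]
[[18,20],[21,0],[33,15],[42,20],[50,0]]
[[18,20],[21,0],[31,17],[42,20],[50,0]]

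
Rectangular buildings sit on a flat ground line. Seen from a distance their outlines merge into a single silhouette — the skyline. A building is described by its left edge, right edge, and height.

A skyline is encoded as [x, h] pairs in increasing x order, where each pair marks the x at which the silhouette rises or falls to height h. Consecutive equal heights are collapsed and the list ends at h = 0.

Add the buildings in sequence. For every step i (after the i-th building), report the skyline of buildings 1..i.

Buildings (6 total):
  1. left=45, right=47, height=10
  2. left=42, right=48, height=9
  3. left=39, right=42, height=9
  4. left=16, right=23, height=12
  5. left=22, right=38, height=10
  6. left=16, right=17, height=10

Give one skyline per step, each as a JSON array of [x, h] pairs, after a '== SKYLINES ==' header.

== SKYLINES ==
[[45,10],[47,0]]
[[42,9],[45,10],[47,9],[48,0]]
[[39,9],[45,10],[47,9],[48,0]]
[[16,12],[23,0],[39,9],[45,10],[47,9],[48,0]]
[[16,12],[23,10],[38,0],[39,9],[45,10],[47,9],[48,0]]
[[16,12],[23,10],[38,0],[39,9],[45,10],[47,9],[48,0]]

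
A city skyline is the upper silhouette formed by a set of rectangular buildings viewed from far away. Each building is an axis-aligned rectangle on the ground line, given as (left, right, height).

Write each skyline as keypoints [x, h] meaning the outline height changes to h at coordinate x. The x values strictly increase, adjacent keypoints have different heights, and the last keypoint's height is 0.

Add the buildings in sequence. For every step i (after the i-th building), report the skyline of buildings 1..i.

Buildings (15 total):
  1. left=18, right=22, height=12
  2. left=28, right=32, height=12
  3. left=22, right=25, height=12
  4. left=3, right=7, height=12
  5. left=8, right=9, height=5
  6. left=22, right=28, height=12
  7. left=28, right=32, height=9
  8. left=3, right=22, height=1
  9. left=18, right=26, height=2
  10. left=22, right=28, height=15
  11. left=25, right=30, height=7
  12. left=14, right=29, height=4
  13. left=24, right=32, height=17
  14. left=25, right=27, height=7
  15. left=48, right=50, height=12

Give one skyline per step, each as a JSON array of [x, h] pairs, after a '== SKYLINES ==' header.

== SKYLINES ==
[[18,12],[22,0]]
[[18,12],[22,0],[28,12],[32,0]]
[[18,12],[25,0],[28,12],[32,0]]
[[3,12],[7,0],[18,12],[25,0],[28,12],[32,0]]
[[3,12],[7,0],[8,5],[9,0],[18,12],[25,0],[28,12],[32,0]]
[[3,12],[7,0],[8,5],[9,0],[18,12],[32,0]]
[[3,12],[7,0],[8,5],[9,0],[18,12],[32,0]]
[[3,12],[7,1],[8,5],[9,1],[18,12],[32,0]]
[[3,12],[7,1],[8,5],[9,1],[18,12],[32,0]]
[[3,12],[7,1],[8,5],[9,1],[18,12],[22,15],[28,12],[32,0]]
[[3,12],[7,1],[8,5],[9,1],[18,12],[22,15],[28,12],[32,0]]
[[3,12],[7,1],[8,5],[9,1],[14,4],[18,12],[22,15],[28,12],[32,0]]
[[3,12],[7,1],[8,5],[9,1],[14,4],[18,12],[22,15],[24,17],[32,0]]
[[3,12],[7,1],[8,5],[9,1],[14,4],[18,12],[22,15],[24,17],[32,0]]
[[3,12],[7,1],[8,5],[9,1],[14,4],[18,12],[22,15],[24,17],[32,0],[48,12],[50,0]]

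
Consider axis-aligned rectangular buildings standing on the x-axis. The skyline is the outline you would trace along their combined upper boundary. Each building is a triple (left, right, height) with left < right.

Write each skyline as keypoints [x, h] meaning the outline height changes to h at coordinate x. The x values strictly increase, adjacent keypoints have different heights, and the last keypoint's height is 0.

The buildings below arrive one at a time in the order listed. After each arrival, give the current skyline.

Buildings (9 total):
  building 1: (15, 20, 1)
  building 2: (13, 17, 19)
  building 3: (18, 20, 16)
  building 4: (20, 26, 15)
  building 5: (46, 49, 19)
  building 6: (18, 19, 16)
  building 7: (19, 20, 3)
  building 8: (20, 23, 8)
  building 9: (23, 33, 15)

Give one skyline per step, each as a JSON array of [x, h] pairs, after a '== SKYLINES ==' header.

== SKYLINES ==
[[15,1],[20,0]]
[[13,19],[17,1],[20,0]]
[[13,19],[17,1],[18,16],[20,0]]
[[13,19],[17,1],[18,16],[20,15],[26,0]]
[[13,19],[17,1],[18,16],[20,15],[26,0],[46,19],[49,0]]
[[13,19],[17,1],[18,16],[20,15],[26,0],[46,19],[49,0]]
[[13,19],[17,1],[18,16],[20,15],[26,0],[46,19],[49,0]]
[[13,19],[17,1],[18,16],[20,15],[26,0],[46,19],[49,0]]
[[13,19],[17,1],[18,16],[20,15],[33,0],[46,19],[49,0]]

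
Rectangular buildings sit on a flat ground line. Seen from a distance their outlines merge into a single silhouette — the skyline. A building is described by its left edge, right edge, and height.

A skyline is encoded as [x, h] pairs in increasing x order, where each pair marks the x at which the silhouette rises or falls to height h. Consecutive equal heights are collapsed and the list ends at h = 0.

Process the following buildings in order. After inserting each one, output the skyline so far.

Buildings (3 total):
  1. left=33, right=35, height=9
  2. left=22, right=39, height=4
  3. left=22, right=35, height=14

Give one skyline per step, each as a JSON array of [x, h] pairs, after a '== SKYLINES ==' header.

== SKYLINES ==
[[33,9],[35,0]]
[[22,4],[33,9],[35,4],[39,0]]
[[22,14],[35,4],[39,0]]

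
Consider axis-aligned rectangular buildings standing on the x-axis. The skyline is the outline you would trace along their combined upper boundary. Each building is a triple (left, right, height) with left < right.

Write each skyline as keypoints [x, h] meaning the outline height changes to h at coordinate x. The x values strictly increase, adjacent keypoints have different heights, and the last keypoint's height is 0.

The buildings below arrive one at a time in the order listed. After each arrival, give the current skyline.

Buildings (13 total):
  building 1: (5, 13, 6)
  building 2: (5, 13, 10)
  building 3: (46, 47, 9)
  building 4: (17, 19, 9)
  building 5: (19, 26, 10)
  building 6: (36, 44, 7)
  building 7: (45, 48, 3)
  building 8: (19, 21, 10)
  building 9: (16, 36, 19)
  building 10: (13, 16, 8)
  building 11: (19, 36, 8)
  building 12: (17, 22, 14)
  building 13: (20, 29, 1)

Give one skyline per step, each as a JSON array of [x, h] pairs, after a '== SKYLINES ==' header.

== SKYLINES ==
[[5,6],[13,0]]
[[5,10],[13,0]]
[[5,10],[13,0],[46,9],[47,0]]
[[5,10],[13,0],[17,9],[19,0],[46,9],[47,0]]
[[5,10],[13,0],[17,9],[19,10],[26,0],[46,9],[47,0]]
[[5,10],[13,0],[17,9],[19,10],[26,0],[36,7],[44,0],[46,9],[47,0]]
[[5,10],[13,0],[17,9],[19,10],[26,0],[36,7],[44,0],[45,3],[46,9],[47,3],[48,0]]
[[5,10],[13,0],[17,9],[19,10],[26,0],[36,7],[44,0],[45,3],[46,9],[47,3],[48,0]]
[[5,10],[13,0],[16,19],[36,7],[44,0],[45,3],[46,9],[47,3],[48,0]]
[[5,10],[13,8],[16,19],[36,7],[44,0],[45,3],[46,9],[47,3],[48,0]]
[[5,10],[13,8],[16,19],[36,7],[44,0],[45,3],[46,9],[47,3],[48,0]]
[[5,10],[13,8],[16,19],[36,7],[44,0],[45,3],[46,9],[47,3],[48,0]]
[[5,10],[13,8],[16,19],[36,7],[44,0],[45,3],[46,9],[47,3],[48,0]]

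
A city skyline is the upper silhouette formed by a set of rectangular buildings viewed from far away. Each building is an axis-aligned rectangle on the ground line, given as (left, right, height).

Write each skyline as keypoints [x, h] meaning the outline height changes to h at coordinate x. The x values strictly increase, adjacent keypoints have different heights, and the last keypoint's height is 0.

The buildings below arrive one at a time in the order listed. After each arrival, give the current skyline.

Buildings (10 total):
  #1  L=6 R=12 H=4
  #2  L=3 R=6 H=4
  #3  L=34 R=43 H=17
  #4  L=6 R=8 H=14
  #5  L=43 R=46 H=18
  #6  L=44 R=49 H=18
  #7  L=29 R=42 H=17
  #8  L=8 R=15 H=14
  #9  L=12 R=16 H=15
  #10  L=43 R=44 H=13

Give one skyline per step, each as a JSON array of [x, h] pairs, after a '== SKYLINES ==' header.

== SKYLINES ==
[[6,4],[12,0]]
[[3,4],[12,0]]
[[3,4],[12,0],[34,17],[43,0]]
[[3,4],[6,14],[8,4],[12,0],[34,17],[43,0]]
[[3,4],[6,14],[8,4],[12,0],[34,17],[43,18],[46,0]]
[[3,4],[6,14],[8,4],[12,0],[34,17],[43,18],[49,0]]
[[3,4],[6,14],[8,4],[12,0],[29,17],[43,18],[49,0]]
[[3,4],[6,14],[15,0],[29,17],[43,18],[49,0]]
[[3,4],[6,14],[12,15],[16,0],[29,17],[43,18],[49,0]]
[[3,4],[6,14],[12,15],[16,0],[29,17],[43,18],[49,0]]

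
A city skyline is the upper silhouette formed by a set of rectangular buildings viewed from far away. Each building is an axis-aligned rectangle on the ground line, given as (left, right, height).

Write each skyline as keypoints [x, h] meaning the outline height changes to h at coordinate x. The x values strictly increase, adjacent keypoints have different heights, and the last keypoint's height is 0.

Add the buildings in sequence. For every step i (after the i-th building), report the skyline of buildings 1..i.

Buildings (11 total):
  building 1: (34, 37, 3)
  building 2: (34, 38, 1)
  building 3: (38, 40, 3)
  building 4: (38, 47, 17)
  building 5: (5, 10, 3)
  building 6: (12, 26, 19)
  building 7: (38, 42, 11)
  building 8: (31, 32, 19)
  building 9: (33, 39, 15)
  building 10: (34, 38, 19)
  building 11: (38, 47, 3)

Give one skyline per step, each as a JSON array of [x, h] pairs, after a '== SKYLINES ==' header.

== SKYLINES ==
[[34,3],[37,0]]
[[34,3],[37,1],[38,0]]
[[34,3],[37,1],[38,3],[40,0]]
[[34,3],[37,1],[38,17],[47,0]]
[[5,3],[10,0],[34,3],[37,1],[38,17],[47,0]]
[[5,3],[10,0],[12,19],[26,0],[34,3],[37,1],[38,17],[47,0]]
[[5,3],[10,0],[12,19],[26,0],[34,3],[37,1],[38,17],[47,0]]
[[5,3],[10,0],[12,19],[26,0],[31,19],[32,0],[34,3],[37,1],[38,17],[47,0]]
[[5,3],[10,0],[12,19],[26,0],[31,19],[32,0],[33,15],[38,17],[47,0]]
[[5,3],[10,0],[12,19],[26,0],[31,19],[32,0],[33,15],[34,19],[38,17],[47,0]]
[[5,3],[10,0],[12,19],[26,0],[31,19],[32,0],[33,15],[34,19],[38,17],[47,0]]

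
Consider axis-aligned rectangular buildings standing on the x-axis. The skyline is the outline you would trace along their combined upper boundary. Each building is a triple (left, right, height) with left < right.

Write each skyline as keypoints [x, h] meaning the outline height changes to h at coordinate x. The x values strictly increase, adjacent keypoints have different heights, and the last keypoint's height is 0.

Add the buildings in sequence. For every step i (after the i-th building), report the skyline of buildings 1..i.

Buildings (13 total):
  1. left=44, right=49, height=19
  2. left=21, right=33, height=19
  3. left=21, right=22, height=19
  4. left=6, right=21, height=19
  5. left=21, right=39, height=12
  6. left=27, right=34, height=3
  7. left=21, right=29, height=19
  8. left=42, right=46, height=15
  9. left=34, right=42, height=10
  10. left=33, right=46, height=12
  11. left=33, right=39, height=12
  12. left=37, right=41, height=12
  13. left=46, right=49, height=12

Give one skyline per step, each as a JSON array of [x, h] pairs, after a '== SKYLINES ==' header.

== SKYLINES ==
[[44,19],[49,0]]
[[21,19],[33,0],[44,19],[49,0]]
[[21,19],[33,0],[44,19],[49,0]]
[[6,19],[33,0],[44,19],[49,0]]
[[6,19],[33,12],[39,0],[44,19],[49,0]]
[[6,19],[33,12],[39,0],[44,19],[49,0]]
[[6,19],[33,12],[39,0],[44,19],[49,0]]
[[6,19],[33,12],[39,0],[42,15],[44,19],[49,0]]
[[6,19],[33,12],[39,10],[42,15],[44,19],[49,0]]
[[6,19],[33,12],[42,15],[44,19],[49,0]]
[[6,19],[33,12],[42,15],[44,19],[49,0]]
[[6,19],[33,12],[42,15],[44,19],[49,0]]
[[6,19],[33,12],[42,15],[44,19],[49,0]]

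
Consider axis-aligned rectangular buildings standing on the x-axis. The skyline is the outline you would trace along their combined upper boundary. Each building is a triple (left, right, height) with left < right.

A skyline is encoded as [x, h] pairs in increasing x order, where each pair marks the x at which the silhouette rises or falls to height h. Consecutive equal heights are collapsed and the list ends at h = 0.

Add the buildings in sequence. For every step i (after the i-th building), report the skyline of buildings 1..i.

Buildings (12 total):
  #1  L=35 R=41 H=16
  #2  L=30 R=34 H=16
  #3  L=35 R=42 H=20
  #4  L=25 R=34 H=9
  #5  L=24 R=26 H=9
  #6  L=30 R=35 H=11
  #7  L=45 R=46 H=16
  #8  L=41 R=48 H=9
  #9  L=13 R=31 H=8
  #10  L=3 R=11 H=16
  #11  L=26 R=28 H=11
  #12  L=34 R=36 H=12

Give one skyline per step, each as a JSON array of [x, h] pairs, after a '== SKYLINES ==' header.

== SKYLINES ==
[[35,16],[41,0]]
[[30,16],[34,0],[35,16],[41,0]]
[[30,16],[34,0],[35,20],[42,0]]
[[25,9],[30,16],[34,0],[35,20],[42,0]]
[[24,9],[30,16],[34,0],[35,20],[42,0]]
[[24,9],[30,16],[34,11],[35,20],[42,0]]
[[24,9],[30,16],[34,11],[35,20],[42,0],[45,16],[46,0]]
[[24,9],[30,16],[34,11],[35,20],[42,9],[45,16],[46,9],[48,0]]
[[13,8],[24,9],[30,16],[34,11],[35,20],[42,9],[45,16],[46,9],[48,0]]
[[3,16],[11,0],[13,8],[24,9],[30,16],[34,11],[35,20],[42,9],[45,16],[46,9],[48,0]]
[[3,16],[11,0],[13,8],[24,9],[26,11],[28,9],[30,16],[34,11],[35,20],[42,9],[45,16],[46,9],[48,0]]
[[3,16],[11,0],[13,8],[24,9],[26,11],[28,9],[30,16],[34,12],[35,20],[42,9],[45,16],[46,9],[48,0]]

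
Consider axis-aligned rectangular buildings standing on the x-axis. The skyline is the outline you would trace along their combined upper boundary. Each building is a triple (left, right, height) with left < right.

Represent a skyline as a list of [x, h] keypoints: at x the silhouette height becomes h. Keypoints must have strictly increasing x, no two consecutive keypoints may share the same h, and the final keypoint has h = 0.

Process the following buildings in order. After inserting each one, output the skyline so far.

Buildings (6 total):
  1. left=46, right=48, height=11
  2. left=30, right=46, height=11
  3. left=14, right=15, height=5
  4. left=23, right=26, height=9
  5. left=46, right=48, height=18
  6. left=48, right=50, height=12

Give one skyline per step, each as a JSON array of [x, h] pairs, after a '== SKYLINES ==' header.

== SKYLINES ==
[[46,11],[48,0]]
[[30,11],[48,0]]
[[14,5],[15,0],[30,11],[48,0]]
[[14,5],[15,0],[23,9],[26,0],[30,11],[48,0]]
[[14,5],[15,0],[23,9],[26,0],[30,11],[46,18],[48,0]]
[[14,5],[15,0],[23,9],[26,0],[30,11],[46,18],[48,12],[50,0]]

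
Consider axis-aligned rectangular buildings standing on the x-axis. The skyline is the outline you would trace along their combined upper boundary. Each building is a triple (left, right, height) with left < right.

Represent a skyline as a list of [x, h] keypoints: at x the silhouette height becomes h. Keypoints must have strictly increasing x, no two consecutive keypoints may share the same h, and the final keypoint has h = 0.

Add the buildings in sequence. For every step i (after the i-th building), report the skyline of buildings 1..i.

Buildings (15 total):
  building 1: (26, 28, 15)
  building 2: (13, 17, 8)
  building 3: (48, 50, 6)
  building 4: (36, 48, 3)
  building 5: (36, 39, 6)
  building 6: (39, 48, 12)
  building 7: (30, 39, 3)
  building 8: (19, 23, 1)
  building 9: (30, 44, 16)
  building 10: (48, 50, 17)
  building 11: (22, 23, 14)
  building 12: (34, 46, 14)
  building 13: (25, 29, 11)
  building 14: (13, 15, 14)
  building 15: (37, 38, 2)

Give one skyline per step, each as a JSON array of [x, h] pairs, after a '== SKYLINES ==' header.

== SKYLINES ==
[[26,15],[28,0]]
[[13,8],[17,0],[26,15],[28,0]]
[[13,8],[17,0],[26,15],[28,0],[48,6],[50,0]]
[[13,8],[17,0],[26,15],[28,0],[36,3],[48,6],[50,0]]
[[13,8],[17,0],[26,15],[28,0],[36,6],[39,3],[48,6],[50,0]]
[[13,8],[17,0],[26,15],[28,0],[36,6],[39,12],[48,6],[50,0]]
[[13,8],[17,0],[26,15],[28,0],[30,3],[36,6],[39,12],[48,6],[50,0]]
[[13,8],[17,0],[19,1],[23,0],[26,15],[28,0],[30,3],[36,6],[39,12],[48,6],[50,0]]
[[13,8],[17,0],[19,1],[23,0],[26,15],[28,0],[30,16],[44,12],[48,6],[50,0]]
[[13,8],[17,0],[19,1],[23,0],[26,15],[28,0],[30,16],[44,12],[48,17],[50,0]]
[[13,8],[17,0],[19,1],[22,14],[23,0],[26,15],[28,0],[30,16],[44,12],[48,17],[50,0]]
[[13,8],[17,0],[19,1],[22,14],[23,0],[26,15],[28,0],[30,16],[44,14],[46,12],[48,17],[50,0]]
[[13,8],[17,0],[19,1],[22,14],[23,0],[25,11],[26,15],[28,11],[29,0],[30,16],[44,14],[46,12],[48,17],[50,0]]
[[13,14],[15,8],[17,0],[19,1],[22,14],[23,0],[25,11],[26,15],[28,11],[29,0],[30,16],[44,14],[46,12],[48,17],[50,0]]
[[13,14],[15,8],[17,0],[19,1],[22,14],[23,0],[25,11],[26,15],[28,11],[29,0],[30,16],[44,14],[46,12],[48,17],[50,0]]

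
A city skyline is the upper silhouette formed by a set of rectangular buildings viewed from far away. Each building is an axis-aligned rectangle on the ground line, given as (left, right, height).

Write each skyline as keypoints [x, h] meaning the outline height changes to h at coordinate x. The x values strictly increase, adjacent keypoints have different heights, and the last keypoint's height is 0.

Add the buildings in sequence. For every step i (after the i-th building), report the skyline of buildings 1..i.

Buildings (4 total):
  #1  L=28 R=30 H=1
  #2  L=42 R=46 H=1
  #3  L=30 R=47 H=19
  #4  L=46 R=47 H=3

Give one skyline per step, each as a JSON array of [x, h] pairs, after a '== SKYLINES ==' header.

== SKYLINES ==
[[28,1],[30,0]]
[[28,1],[30,0],[42,1],[46,0]]
[[28,1],[30,19],[47,0]]
[[28,1],[30,19],[47,0]]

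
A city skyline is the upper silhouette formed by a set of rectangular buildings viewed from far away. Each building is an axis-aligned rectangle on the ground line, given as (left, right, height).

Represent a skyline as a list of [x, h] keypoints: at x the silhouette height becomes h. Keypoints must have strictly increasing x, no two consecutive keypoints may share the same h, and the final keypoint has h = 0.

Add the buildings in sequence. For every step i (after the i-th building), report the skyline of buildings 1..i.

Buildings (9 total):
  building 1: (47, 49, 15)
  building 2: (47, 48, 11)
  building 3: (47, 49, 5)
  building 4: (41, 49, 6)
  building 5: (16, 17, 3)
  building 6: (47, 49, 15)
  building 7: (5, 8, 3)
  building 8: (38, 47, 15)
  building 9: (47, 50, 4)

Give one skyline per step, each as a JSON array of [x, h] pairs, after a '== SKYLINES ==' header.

== SKYLINES ==
[[47,15],[49,0]]
[[47,15],[49,0]]
[[47,15],[49,0]]
[[41,6],[47,15],[49,0]]
[[16,3],[17,0],[41,6],[47,15],[49,0]]
[[16,3],[17,0],[41,6],[47,15],[49,0]]
[[5,3],[8,0],[16,3],[17,0],[41,6],[47,15],[49,0]]
[[5,3],[8,0],[16,3],[17,0],[38,15],[49,0]]
[[5,3],[8,0],[16,3],[17,0],[38,15],[49,4],[50,0]]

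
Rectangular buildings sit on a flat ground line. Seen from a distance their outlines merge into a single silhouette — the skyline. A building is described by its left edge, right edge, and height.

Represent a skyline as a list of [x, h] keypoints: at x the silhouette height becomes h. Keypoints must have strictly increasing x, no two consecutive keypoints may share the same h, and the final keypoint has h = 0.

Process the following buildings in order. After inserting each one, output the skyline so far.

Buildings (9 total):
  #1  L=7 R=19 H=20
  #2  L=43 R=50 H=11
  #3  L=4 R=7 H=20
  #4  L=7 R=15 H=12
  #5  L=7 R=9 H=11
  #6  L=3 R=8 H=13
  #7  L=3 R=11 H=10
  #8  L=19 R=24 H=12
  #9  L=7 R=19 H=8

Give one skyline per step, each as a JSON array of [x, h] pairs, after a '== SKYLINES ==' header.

== SKYLINES ==
[[7,20],[19,0]]
[[7,20],[19,0],[43,11],[50,0]]
[[4,20],[19,0],[43,11],[50,0]]
[[4,20],[19,0],[43,11],[50,0]]
[[4,20],[19,0],[43,11],[50,0]]
[[3,13],[4,20],[19,0],[43,11],[50,0]]
[[3,13],[4,20],[19,0],[43,11],[50,0]]
[[3,13],[4,20],[19,12],[24,0],[43,11],[50,0]]
[[3,13],[4,20],[19,12],[24,0],[43,11],[50,0]]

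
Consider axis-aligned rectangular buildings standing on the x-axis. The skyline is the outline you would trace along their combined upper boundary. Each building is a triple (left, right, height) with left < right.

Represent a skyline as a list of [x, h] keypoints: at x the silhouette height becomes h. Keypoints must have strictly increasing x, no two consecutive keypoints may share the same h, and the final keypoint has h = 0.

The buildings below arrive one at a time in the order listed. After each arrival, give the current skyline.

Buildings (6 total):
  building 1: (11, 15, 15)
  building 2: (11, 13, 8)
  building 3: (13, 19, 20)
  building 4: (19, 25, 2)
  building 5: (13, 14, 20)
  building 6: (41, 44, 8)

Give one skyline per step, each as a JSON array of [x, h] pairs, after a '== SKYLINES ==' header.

== SKYLINES ==
[[11,15],[15,0]]
[[11,15],[15,0]]
[[11,15],[13,20],[19,0]]
[[11,15],[13,20],[19,2],[25,0]]
[[11,15],[13,20],[19,2],[25,0]]
[[11,15],[13,20],[19,2],[25,0],[41,8],[44,0]]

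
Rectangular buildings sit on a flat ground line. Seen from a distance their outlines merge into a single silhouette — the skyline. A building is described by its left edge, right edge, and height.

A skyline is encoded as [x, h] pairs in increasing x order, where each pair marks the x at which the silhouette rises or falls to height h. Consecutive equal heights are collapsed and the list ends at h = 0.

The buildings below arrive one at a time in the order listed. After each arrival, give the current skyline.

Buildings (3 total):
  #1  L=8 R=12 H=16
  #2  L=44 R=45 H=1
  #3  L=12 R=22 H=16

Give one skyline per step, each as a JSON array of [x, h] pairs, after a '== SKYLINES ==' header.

== SKYLINES ==
[[8,16],[12,0]]
[[8,16],[12,0],[44,1],[45,0]]
[[8,16],[22,0],[44,1],[45,0]]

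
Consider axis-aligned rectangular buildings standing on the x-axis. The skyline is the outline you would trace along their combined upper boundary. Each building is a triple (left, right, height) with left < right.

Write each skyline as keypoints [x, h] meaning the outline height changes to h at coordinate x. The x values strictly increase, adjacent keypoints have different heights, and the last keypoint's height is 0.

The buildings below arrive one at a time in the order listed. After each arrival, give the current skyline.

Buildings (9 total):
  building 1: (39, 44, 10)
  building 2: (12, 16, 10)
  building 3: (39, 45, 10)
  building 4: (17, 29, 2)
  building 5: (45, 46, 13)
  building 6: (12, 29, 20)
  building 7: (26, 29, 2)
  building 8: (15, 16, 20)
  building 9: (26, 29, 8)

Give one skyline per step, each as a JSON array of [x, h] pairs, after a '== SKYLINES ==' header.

== SKYLINES ==
[[39,10],[44,0]]
[[12,10],[16,0],[39,10],[44,0]]
[[12,10],[16,0],[39,10],[45,0]]
[[12,10],[16,0],[17,2],[29,0],[39,10],[45,0]]
[[12,10],[16,0],[17,2],[29,0],[39,10],[45,13],[46,0]]
[[12,20],[29,0],[39,10],[45,13],[46,0]]
[[12,20],[29,0],[39,10],[45,13],[46,0]]
[[12,20],[29,0],[39,10],[45,13],[46,0]]
[[12,20],[29,0],[39,10],[45,13],[46,0]]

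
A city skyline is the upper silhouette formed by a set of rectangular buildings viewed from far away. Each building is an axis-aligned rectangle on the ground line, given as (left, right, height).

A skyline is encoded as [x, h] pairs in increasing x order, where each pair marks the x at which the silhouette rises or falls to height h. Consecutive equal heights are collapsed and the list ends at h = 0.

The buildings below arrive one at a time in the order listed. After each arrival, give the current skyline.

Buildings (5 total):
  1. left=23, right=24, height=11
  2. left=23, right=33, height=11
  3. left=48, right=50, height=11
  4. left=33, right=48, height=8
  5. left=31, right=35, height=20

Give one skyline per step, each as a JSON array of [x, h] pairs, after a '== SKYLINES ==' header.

== SKYLINES ==
[[23,11],[24,0]]
[[23,11],[33,0]]
[[23,11],[33,0],[48,11],[50,0]]
[[23,11],[33,8],[48,11],[50,0]]
[[23,11],[31,20],[35,8],[48,11],[50,0]]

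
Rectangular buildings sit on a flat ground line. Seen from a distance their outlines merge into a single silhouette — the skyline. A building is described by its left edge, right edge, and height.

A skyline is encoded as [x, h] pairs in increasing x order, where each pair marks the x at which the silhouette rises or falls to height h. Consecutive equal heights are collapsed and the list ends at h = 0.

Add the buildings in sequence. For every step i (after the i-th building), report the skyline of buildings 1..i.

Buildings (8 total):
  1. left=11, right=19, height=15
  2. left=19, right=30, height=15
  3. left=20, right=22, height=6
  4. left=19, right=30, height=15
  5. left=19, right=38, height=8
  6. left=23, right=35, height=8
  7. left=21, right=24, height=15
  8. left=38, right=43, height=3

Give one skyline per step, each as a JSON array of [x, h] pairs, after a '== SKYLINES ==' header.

== SKYLINES ==
[[11,15],[19,0]]
[[11,15],[30,0]]
[[11,15],[30,0]]
[[11,15],[30,0]]
[[11,15],[30,8],[38,0]]
[[11,15],[30,8],[38,0]]
[[11,15],[30,8],[38,0]]
[[11,15],[30,8],[38,3],[43,0]]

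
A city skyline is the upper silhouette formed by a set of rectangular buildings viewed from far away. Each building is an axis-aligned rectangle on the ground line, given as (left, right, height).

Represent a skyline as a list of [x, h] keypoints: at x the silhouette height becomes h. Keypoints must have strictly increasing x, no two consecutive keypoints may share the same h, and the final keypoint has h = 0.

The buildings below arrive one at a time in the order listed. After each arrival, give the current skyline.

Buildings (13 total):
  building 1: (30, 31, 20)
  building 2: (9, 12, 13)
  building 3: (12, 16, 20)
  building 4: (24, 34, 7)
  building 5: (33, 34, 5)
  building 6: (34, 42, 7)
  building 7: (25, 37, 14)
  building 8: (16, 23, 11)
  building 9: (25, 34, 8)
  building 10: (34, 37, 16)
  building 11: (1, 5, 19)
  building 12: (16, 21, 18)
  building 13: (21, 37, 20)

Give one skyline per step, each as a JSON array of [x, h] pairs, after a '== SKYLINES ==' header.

== SKYLINES ==
[[30,20],[31,0]]
[[9,13],[12,0],[30,20],[31,0]]
[[9,13],[12,20],[16,0],[30,20],[31,0]]
[[9,13],[12,20],[16,0],[24,7],[30,20],[31,7],[34,0]]
[[9,13],[12,20],[16,0],[24,7],[30,20],[31,7],[34,0]]
[[9,13],[12,20],[16,0],[24,7],[30,20],[31,7],[42,0]]
[[9,13],[12,20],[16,0],[24,7],[25,14],[30,20],[31,14],[37,7],[42,0]]
[[9,13],[12,20],[16,11],[23,0],[24,7],[25,14],[30,20],[31,14],[37,7],[42,0]]
[[9,13],[12,20],[16,11],[23,0],[24,7],[25,14],[30,20],[31,14],[37,7],[42,0]]
[[9,13],[12,20],[16,11],[23,0],[24,7],[25,14],[30,20],[31,14],[34,16],[37,7],[42,0]]
[[1,19],[5,0],[9,13],[12,20],[16,11],[23,0],[24,7],[25,14],[30,20],[31,14],[34,16],[37,7],[42,0]]
[[1,19],[5,0],[9,13],[12,20],[16,18],[21,11],[23,0],[24,7],[25,14],[30,20],[31,14],[34,16],[37,7],[42,0]]
[[1,19],[5,0],[9,13],[12,20],[16,18],[21,20],[37,7],[42,0]]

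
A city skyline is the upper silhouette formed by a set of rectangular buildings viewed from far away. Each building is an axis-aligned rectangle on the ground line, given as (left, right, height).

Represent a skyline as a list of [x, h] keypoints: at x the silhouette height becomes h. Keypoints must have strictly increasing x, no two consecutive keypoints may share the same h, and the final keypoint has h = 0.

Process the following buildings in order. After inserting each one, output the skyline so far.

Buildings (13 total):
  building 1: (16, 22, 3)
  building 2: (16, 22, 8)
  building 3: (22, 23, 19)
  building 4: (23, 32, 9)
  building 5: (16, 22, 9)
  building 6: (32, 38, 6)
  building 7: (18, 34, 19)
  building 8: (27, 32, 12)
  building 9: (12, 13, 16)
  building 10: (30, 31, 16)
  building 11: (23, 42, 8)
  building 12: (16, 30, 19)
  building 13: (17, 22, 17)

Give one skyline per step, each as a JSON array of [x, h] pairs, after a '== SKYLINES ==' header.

== SKYLINES ==
[[16,3],[22,0]]
[[16,8],[22,0]]
[[16,8],[22,19],[23,0]]
[[16,8],[22,19],[23,9],[32,0]]
[[16,9],[22,19],[23,9],[32,0]]
[[16,9],[22,19],[23,9],[32,6],[38,0]]
[[16,9],[18,19],[34,6],[38,0]]
[[16,9],[18,19],[34,6],[38,0]]
[[12,16],[13,0],[16,9],[18,19],[34,6],[38,0]]
[[12,16],[13,0],[16,9],[18,19],[34,6],[38,0]]
[[12,16],[13,0],[16,9],[18,19],[34,8],[42,0]]
[[12,16],[13,0],[16,19],[34,8],[42,0]]
[[12,16],[13,0],[16,19],[34,8],[42,0]]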